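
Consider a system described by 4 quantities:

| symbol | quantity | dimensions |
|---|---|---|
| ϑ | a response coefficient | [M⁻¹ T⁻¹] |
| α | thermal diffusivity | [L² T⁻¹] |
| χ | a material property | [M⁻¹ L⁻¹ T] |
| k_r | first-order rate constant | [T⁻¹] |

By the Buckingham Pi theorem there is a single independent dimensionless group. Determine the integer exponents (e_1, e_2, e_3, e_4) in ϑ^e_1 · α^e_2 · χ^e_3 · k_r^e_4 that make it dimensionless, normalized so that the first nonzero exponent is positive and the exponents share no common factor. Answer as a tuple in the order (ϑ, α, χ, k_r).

(2, -1, -2, -3)

M: e_1·(-1) + e_2·(0) + e_3·(-1) + e_4·(0) = 0
L: e_1·(0) + e_2·(2) + e_3·(-1) + e_4·(0) = 0
T: e_1·(-1) + e_2·(-1) + e_3·(1) + e_4·(-1) = 0
Solving this homogeneous linear system for the smallest-integer solution (first nonzero entry positive) gives (2, -1, -2, -3).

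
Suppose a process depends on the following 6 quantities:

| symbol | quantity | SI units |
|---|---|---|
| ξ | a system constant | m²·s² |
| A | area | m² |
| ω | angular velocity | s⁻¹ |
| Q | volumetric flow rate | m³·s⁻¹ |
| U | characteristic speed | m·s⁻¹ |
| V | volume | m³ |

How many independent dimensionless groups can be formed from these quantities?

There are 6 variables and 2 base dimensions (L, T).
The dimension matrix has rank 2.
Independent dimensionless groups: 6 − 2 = 4.

4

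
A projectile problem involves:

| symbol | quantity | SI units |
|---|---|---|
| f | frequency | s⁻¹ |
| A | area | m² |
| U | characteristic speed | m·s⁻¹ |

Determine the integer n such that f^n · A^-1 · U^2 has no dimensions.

Balance the T exponent: (-1)·n from f, plus −(0) + 2·(-1) = -2 from the rest, must sum to zero.
−n − 2 = 0, so n = -2.

-2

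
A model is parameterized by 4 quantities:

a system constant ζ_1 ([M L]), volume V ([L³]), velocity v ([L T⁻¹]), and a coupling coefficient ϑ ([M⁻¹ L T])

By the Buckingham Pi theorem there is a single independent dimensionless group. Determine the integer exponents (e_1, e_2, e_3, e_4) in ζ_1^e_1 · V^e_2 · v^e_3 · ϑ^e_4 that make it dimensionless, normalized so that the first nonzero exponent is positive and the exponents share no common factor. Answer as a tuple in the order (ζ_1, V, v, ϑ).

(1, -1, 1, 1)

M: e_1·(1) + e_2·(0) + e_3·(0) + e_4·(-1) = 0
L: e_1·(1) + e_2·(3) + e_3·(1) + e_4·(1) = 0
T: e_1·(0) + e_2·(0) + e_3·(-1) + e_4·(1) = 0
Solving this homogeneous linear system for the smallest-integer solution (first nonzero entry positive) gives (1, -1, 1, 1).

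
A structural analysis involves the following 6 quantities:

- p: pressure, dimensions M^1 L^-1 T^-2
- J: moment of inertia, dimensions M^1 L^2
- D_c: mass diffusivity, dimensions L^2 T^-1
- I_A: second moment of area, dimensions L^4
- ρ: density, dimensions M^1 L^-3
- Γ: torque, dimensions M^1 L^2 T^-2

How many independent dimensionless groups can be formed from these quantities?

There are 6 variables and 3 base dimensions (M, L, T).
The dimension matrix has rank 3.
Independent dimensionless groups: 6 − 3 = 3.

3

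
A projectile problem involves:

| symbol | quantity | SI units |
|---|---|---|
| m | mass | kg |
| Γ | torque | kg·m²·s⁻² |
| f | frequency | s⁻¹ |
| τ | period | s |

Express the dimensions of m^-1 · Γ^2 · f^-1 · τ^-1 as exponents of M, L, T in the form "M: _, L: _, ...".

M: 1, L: 4, T: -4

Collect each base-dimension exponent across the product:
  M: −(1) + 2·(1) − (0) − (0) = 1
  L: −(0) + 2·(2) − (0) − (0) = 4
  T: −(0) + 2·(-2) − (-1) − (1) = -4
So the dimensions are [M L⁴ T⁻⁴].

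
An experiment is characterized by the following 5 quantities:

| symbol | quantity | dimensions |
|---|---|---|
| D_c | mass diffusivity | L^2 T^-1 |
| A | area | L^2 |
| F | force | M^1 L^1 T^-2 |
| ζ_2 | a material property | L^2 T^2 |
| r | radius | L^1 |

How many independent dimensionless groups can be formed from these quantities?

2

There are 5 variables and 3 base dimensions (M, L, T).
The dimension matrix has rank 3.
Independent dimensionless groups: 5 − 3 = 2.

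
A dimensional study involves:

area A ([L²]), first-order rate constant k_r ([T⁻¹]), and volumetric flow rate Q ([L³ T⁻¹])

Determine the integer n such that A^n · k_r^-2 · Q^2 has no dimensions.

Balance the L exponent: (2)·n from A, plus −2·(0) + 2·(3) = 6 from the rest, must sum to zero.
2n + 6 = 0, so n = -3.

-3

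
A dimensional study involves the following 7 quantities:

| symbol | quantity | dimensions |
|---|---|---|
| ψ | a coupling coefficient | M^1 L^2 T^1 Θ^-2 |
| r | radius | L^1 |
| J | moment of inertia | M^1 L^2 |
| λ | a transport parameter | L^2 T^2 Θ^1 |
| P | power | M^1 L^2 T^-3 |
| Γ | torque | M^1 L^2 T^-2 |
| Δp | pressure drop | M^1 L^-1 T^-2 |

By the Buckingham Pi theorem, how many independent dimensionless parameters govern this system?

3

There are 7 variables and 4 base dimensions (M, L, T, Θ).
The dimension matrix has rank 4.
Independent dimensionless groups: 7 − 4 = 3.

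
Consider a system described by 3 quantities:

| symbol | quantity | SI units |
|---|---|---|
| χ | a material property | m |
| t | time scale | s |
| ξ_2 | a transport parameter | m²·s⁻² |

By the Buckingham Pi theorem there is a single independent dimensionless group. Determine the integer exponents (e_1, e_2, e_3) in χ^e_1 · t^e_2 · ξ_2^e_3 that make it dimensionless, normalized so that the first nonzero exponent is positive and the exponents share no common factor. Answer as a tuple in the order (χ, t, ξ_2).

L: e_1·(1) + e_2·(0) + e_3·(2) = 0
T: e_1·(0) + e_2·(1) + e_3·(-2) = 0
Solving this homogeneous linear system for the smallest-integer solution (first nonzero entry positive) gives (2, -2, -1).

(2, -2, -1)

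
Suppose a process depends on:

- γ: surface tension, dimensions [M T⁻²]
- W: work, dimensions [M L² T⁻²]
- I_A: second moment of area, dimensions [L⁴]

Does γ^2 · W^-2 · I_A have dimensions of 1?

yes

Sum the exponent of each base dimension across the product:
  M: 2·[γ]_M − 2·[W]_M + [I_A]_M = 2·(1) − 2·(1) + (0) = 0
  L: 2·[γ]_L − 2·[W]_L + [I_A]_L = 2·(0) − 2·(2) + (4) = 0
  T: 2·[γ]_T − 2·[W]_T + [I_A]_T = 2·(-2) − 2·(-2) + (0) = 0
  N: 2·[γ]_N − 2·[W]_N + [I_A]_N = 2·(0) − 2·(0) + (0) = 0
All base exponents vanish — dimensionless.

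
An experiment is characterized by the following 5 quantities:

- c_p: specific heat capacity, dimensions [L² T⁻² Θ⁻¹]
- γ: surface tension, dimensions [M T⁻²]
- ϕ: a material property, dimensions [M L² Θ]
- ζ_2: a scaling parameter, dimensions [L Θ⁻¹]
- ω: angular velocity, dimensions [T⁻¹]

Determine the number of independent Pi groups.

1

There are 5 variables and 4 base dimensions (M, L, T, Θ).
The dimension matrix has rank 4.
Independent dimensionless groups: 5 − 4 = 1.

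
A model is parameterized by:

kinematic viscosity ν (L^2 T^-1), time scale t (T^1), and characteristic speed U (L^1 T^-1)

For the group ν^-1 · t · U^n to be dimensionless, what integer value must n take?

Balance the L exponent: (1)·n from U, plus −(2) + (0) = -2 from the rest, must sum to zero.
n − 2 = 0, so n = 2.

2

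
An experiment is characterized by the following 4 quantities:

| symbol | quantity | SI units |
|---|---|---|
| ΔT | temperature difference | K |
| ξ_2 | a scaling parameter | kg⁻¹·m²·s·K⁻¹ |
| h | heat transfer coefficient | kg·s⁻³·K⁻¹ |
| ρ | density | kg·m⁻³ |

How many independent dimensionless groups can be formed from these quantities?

1

There are 4 variables and 4 base dimensions (M, L, T, Θ).
The dimension matrix has rank 3 (less than 4: the dimension vectors are linearly dependent).
Independent dimensionless groups: 4 − 3 = 1.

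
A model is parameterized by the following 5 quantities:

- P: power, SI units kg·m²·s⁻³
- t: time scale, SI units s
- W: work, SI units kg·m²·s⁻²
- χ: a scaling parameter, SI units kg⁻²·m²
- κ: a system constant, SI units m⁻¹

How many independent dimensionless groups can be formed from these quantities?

There are 5 variables and 3 base dimensions (M, L, T).
The dimension matrix has rank 3.
Independent dimensionless groups: 5 − 3 = 2.

2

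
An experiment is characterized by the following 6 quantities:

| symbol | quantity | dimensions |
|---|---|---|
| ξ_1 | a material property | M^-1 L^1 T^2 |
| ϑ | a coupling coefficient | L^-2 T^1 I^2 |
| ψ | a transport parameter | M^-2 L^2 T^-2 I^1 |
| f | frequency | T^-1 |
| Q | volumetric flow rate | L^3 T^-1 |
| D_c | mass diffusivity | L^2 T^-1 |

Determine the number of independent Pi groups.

2

There are 6 variables and 4 base dimensions (M, L, T, I).
The dimension matrix has rank 4.
Independent dimensionless groups: 6 − 4 = 2.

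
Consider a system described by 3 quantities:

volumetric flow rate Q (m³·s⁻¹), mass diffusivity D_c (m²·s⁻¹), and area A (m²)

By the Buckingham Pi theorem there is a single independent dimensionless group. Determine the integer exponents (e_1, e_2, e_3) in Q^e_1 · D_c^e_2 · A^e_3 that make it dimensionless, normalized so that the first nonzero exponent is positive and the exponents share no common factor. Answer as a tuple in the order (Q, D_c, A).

(2, -2, -1)

L: e_1·(3) + e_2·(2) + e_3·(2) = 0
T: e_1·(-1) + e_2·(-1) + e_3·(0) = 0
Solving this homogeneous linear system for the smallest-integer solution (first nonzero entry positive) gives (2, -2, -1).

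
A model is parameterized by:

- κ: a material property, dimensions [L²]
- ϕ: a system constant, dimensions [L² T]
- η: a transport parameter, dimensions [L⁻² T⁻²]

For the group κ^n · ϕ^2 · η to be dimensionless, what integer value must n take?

-1

Balance the L exponent: (2)·n from κ, plus 2·(2) + (-2) = 2 from the rest, must sum to zero.
2n + 2 = 0, so n = -1.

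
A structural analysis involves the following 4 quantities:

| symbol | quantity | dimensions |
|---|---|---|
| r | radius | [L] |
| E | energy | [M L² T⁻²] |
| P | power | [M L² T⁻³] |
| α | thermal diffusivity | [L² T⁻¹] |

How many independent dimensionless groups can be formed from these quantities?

There are 4 variables and 3 base dimensions (M, L, T).
The dimension matrix has rank 3.
Independent dimensionless groups: 4 − 3 = 1.

1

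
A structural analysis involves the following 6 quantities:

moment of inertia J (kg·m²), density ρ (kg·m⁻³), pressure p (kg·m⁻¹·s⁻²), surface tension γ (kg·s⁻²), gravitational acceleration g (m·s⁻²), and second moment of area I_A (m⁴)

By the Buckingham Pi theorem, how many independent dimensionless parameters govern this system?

There are 6 variables and 3 base dimensions (M, L, T).
The dimension matrix has rank 3.
Independent dimensionless groups: 6 − 3 = 3.

3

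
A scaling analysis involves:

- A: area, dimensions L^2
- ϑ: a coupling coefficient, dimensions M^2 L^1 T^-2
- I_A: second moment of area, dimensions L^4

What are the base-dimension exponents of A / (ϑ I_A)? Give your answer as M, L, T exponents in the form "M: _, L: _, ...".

Collect each base-dimension exponent across the product:
  M: (0) − (2) − (0) = -2
  L: (2) − (1) − (4) = -3
  T: (0) − (-2) − (0) = 2
So the dimensions are [M⁻² L⁻³ T²].

M: -2, L: -3, T: 2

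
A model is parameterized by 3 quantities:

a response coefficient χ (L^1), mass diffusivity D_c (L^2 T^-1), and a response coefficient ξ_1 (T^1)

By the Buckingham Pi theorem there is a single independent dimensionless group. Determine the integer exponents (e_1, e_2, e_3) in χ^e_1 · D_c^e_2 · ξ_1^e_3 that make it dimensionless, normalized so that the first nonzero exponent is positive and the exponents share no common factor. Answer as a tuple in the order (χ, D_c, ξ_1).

(2, -1, -1)

L: e_1·(1) + e_2·(2) + e_3·(0) = 0
T: e_1·(0) + e_2·(-1) + e_3·(1) = 0
Solving this homogeneous linear system for the smallest-integer solution (first nonzero entry positive) gives (2, -1, -1).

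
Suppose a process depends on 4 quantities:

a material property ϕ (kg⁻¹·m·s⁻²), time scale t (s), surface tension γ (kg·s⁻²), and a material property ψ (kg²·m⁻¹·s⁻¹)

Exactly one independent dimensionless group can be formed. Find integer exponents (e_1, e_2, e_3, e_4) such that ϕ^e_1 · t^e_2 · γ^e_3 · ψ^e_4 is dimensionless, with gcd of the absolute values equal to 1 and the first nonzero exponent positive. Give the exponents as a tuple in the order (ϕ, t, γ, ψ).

M: e_1·(-1) + e_2·(0) + e_3·(1) + e_4·(2) = 0
L: e_1·(1) + e_2·(0) + e_3·(0) + e_4·(-1) = 0
T: e_1·(-2) + e_2·(1) + e_3·(-2) + e_4·(-1) = 0
Solving this homogeneous linear system for the smallest-integer solution (first nonzero entry positive) gives (1, 1, -1, 1).

(1, 1, -1, 1)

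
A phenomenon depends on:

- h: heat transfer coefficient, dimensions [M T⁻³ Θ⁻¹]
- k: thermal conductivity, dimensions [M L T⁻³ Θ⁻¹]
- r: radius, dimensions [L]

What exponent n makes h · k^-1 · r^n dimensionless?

Balance the L exponent: (1)·n from r, plus (0) − (1) = -1 from the rest, must sum to zero.
n − 1 = 0, so n = 1.

1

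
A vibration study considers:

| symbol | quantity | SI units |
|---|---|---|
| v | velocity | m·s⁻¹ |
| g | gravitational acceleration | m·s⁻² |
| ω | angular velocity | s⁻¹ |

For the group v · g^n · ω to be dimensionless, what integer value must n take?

-1

Balance the L exponent: (1)·n from g, plus (1) + (0) = 1 from the rest, must sum to zero.
n + 1 = 0, so n = -1.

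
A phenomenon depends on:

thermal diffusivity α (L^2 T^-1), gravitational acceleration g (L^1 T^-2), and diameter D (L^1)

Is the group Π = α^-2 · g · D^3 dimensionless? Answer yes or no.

Sum the exponent of each base dimension across the product:
  M: −2·[α]_M + [g]_M + 3·[D]_M = −2·(0) + (0) + 3·(0) = 0
  L: −2·[α]_L + [g]_L + 3·[D]_L = −2·(2) + (1) + 3·(1) = 0
  T: −2·[α]_T + [g]_T + 3·[D]_T = −2·(-1) + (-2) + 3·(0) = 0
All base exponents vanish — dimensionless.

yes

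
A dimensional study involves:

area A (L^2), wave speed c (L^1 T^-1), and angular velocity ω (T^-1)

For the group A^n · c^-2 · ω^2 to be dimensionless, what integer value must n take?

Balance the L exponent: (2)·n from A, plus −2·(1) + 2·(0) = -2 from the rest, must sum to zero.
2n − 2 = 0, so n = 1.

1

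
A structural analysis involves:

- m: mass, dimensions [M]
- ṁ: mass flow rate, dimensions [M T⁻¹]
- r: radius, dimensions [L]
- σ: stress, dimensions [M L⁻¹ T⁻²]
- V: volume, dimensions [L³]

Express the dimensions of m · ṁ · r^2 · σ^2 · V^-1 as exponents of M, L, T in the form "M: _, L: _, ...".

Collect each base-dimension exponent across the product:
  M: (1) + (1) + 2·(0) + 2·(1) − (0) = 4
  L: (0) + (0) + 2·(1) + 2·(-1) − (3) = -3
  T: (0) + (-1) + 2·(0) + 2·(-2) − (0) = -5
So the dimensions are [M⁴ L⁻³ T⁻⁵].

M: 4, L: -3, T: -5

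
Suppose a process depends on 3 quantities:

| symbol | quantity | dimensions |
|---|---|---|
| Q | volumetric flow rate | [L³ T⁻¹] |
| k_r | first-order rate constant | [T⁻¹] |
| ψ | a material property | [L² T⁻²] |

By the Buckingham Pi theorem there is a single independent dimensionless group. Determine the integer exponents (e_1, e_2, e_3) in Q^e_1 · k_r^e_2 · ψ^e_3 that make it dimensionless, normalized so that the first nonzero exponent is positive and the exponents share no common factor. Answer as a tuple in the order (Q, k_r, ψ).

(2, 4, -3)

L: e_1·(3) + e_2·(0) + e_3·(2) = 0
T: e_1·(-1) + e_2·(-1) + e_3·(-2) = 0
Solving this homogeneous linear system for the smallest-integer solution (first nonzero entry positive) gives (2, 4, -3).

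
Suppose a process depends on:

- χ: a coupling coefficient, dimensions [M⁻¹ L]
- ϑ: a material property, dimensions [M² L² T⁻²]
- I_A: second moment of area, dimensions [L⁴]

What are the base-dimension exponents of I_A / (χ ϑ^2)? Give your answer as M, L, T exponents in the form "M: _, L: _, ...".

Collect each base-dimension exponent across the product:
  M: −(-1) − 2·(2) + (0) = -3
  L: −(1) − 2·(2) + (4) = -1
  T: −(0) − 2·(-2) + (0) = 4
So the dimensions are [M⁻³ L⁻¹ T⁴].

M: -3, L: -1, T: 4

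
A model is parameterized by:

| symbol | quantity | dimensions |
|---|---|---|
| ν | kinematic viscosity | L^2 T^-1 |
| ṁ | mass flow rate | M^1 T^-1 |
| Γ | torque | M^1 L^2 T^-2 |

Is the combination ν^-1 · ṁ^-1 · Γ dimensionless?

Sum the exponent of each base dimension across the product:
  M: −[ν]_M − [ṁ]_M + [Γ]_M = −(0) − (1) + (1) = 0
  L: −[ν]_L − [ṁ]_L + [Γ]_L = −(2) − (0) + (2) = 0
  T: −[ν]_T − [ṁ]_T + [Γ]_T = −(-1) − (-1) + (-2) = 0
All base exponents vanish — dimensionless.

yes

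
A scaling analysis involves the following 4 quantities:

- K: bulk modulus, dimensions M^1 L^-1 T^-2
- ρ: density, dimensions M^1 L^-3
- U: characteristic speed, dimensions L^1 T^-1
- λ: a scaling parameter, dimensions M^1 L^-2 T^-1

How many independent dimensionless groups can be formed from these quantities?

There are 4 variables and 3 base dimensions (M, L, T).
The dimension matrix has rank 2 (less than 3: the dimension vectors are linearly dependent).
Independent dimensionless groups: 4 − 2 = 2.

2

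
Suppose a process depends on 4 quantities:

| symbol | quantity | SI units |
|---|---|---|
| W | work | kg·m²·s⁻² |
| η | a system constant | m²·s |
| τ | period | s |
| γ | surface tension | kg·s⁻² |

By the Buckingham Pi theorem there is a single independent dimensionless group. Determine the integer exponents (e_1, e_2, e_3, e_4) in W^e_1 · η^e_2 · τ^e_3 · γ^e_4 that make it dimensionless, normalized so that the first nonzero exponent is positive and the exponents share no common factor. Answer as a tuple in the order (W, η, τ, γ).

M: e_1·(1) + e_2·(0) + e_3·(0) + e_4·(1) = 0
L: e_1·(2) + e_2·(2) + e_3·(0) + e_4·(0) = 0
T: e_1·(-2) + e_2·(1) + e_3·(1) + e_4·(-2) = 0
Solving this homogeneous linear system for the smallest-integer solution (first nonzero entry positive) gives (1, -1, 1, -1).

(1, -1, 1, -1)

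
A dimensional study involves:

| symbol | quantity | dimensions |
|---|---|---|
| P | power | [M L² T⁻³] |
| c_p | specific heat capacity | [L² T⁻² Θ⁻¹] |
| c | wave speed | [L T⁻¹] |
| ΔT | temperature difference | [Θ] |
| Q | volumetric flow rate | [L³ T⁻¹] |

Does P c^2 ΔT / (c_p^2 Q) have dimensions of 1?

Sum the exponent of each base dimension across the product:
  M: [P]_M − 2·[c_p]_M + 2·[c]_M + [ΔT]_M − [Q]_M = (1) − 2·(0) + 2·(0) + (0) − (0) = 1
  L: [P]_L − 2·[c_p]_L + 2·[c]_L + [ΔT]_L − [Q]_L = (2) − 2·(2) + 2·(1) + (0) − (3) = -3
  T: [P]_T − 2·[c_p]_T + 2·[c]_T + [ΔT]_T − [Q]_T = (-3) − 2·(-2) + 2·(-1) + (0) − (-1) = 0
  Θ: [P]_Θ − 2·[c_p]_Θ + 2·[c]_Θ + [ΔT]_Θ − [Q]_Θ = (0) − 2·(-1) + 2·(0) + (1) − (0) = 3
Net dimensions [M L⁻³ Θ³] ≠ [1] — not dimensionless.

no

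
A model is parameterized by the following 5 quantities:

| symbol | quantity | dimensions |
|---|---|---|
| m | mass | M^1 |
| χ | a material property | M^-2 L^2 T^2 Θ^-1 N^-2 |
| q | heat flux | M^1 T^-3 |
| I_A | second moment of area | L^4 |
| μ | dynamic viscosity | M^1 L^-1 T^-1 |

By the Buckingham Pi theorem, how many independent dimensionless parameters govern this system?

There are 5 variables and 5 base dimensions (M, L, T, Θ, N).
The dimension matrix has rank 4 (less than 5: the dimension vectors are linearly dependent).
Independent dimensionless groups: 5 − 4 = 1.

1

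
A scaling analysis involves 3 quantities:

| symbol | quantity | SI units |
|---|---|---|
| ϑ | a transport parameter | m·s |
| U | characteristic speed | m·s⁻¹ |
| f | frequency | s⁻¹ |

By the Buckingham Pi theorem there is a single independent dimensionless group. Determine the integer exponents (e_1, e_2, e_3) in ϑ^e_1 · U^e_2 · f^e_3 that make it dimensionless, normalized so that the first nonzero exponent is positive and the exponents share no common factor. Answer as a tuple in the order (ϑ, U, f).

(1, -1, 2)

L: e_1·(1) + e_2·(1) + e_3·(0) = 0
T: e_1·(1) + e_2·(-1) + e_3·(-1) = 0
Solving this homogeneous linear system for the smallest-integer solution (first nonzero entry positive) gives (1, -1, 2).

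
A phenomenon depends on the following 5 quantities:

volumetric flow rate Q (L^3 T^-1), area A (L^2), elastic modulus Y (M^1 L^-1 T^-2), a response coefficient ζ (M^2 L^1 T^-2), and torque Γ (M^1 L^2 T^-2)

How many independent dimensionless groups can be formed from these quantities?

There are 5 variables and 3 base dimensions (M, L, T).
The dimension matrix has rank 3.
Independent dimensionless groups: 5 − 3 = 2.

2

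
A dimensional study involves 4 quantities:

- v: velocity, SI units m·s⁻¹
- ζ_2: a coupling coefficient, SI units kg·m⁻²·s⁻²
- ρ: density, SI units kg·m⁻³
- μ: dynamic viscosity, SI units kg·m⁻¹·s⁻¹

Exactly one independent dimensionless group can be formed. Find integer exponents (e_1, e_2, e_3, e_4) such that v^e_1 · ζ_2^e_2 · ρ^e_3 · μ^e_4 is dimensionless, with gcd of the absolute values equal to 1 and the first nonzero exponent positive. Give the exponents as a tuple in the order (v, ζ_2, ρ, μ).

M: e_1·(0) + e_2·(1) + e_3·(1) + e_4·(1) = 0
L: e_1·(1) + e_2·(-2) + e_3·(-3) + e_4·(-1) = 0
T: e_1·(-1) + e_2·(-2) + e_3·(0) + e_4·(-1) = 0
Solving this homogeneous linear system for the smallest-integer solution (first nonzero entry positive) gives (3, -1, 2, -1).

(3, -1, 2, -1)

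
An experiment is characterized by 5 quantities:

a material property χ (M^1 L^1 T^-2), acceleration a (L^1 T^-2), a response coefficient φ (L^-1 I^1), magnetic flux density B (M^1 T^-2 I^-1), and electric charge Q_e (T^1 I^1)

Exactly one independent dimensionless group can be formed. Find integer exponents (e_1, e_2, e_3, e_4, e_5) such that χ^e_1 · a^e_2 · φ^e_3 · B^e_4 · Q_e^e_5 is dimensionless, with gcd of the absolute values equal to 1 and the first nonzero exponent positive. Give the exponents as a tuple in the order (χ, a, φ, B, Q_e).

M: e_1·(1) + e_2·(0) + e_3·(0) + e_4·(1) + e_5·(0) = 0
L: e_1·(1) + e_2·(1) + e_3·(-1) + e_4·(0) + e_5·(0) = 0
T: e_1·(-2) + e_2·(-2) + e_3·(0) + e_4·(-2) + e_5·(1) = 0
I: e_1·(0) + e_2·(0) + e_3·(1) + e_4·(-1) + e_5·(1) = 0
Solving this homogeneous linear system for the smallest-integer solution (first nonzero entry positive) gives (3, -2, 1, -3, -4).

(3, -2, 1, -3, -4)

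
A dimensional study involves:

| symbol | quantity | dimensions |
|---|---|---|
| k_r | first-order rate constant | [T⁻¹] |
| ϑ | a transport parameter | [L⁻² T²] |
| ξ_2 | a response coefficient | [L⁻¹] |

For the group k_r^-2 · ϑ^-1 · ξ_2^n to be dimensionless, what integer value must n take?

2

Balance the L exponent: (-1)·n from ξ_2, plus −2·(0) − (-2) = 2 from the rest, must sum to zero.
−n + 2 = 0, so n = 2.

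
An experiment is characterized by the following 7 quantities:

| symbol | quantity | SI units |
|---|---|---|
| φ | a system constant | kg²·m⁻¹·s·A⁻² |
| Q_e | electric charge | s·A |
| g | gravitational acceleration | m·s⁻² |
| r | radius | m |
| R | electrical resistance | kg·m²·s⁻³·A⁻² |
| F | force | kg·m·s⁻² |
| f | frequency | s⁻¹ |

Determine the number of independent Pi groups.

3

There are 7 variables and 4 base dimensions (M, L, T, I).
The dimension matrix has rank 4.
Independent dimensionless groups: 7 − 4 = 3.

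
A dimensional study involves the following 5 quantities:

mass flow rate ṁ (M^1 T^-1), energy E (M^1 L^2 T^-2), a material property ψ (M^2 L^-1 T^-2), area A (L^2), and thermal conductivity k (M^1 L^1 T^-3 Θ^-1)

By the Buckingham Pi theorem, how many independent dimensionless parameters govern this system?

There are 5 variables and 4 base dimensions (M, L, T, Θ).
The dimension matrix has rank 4.
Independent dimensionless groups: 5 − 4 = 1.

1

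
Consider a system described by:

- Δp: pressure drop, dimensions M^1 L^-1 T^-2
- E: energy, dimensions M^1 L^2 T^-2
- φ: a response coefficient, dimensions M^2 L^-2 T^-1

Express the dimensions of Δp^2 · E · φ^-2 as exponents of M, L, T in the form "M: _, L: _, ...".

M: -1, L: 4, T: -4

Collect each base-dimension exponent across the product:
  M: 2·(1) + (1) − 2·(2) = -1
  L: 2·(-1) + (2) − 2·(-2) = 4
  T: 2·(-2) + (-2) − 2·(-1) = -4
So the dimensions are [M⁻¹ L⁴ T⁻⁴].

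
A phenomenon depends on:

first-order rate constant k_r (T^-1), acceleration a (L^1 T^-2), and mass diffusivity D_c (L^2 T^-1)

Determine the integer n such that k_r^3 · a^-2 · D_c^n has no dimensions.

1

Balance the L exponent: (2)·n from D_c, plus 3·(0) − 2·(1) = -2 from the rest, must sum to zero.
2n − 2 = 0, so n = 1.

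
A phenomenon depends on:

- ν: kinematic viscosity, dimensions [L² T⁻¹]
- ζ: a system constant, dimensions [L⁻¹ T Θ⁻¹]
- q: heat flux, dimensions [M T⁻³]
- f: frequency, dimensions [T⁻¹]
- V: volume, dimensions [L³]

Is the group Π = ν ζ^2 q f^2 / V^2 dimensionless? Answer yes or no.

no

Sum the exponent of each base dimension across the product:
  M: [ν]_M + 2·[ζ]_M + [q]_M + 2·[f]_M − 2·[V]_M = (0) + 2·(0) + (1) + 2·(0) − 2·(0) = 1
  L: [ν]_L + 2·[ζ]_L + [q]_L + 2·[f]_L − 2·[V]_L = (2) + 2·(-1) + (0) + 2·(0) − 2·(3) = -6
  T: [ν]_T + 2·[ζ]_T + [q]_T + 2·[f]_T − 2·[V]_T = (-1) + 2·(1) + (-3) + 2·(-1) − 2·(0) = -4
  Θ: [ν]_Θ + 2·[ζ]_Θ + [q]_Θ + 2·[f]_Θ − 2·[V]_Θ = (0) + 2·(-1) + (0) + 2·(0) − 2·(0) = -2
Net dimensions [M L⁻⁶ T⁻⁴ Θ⁻²] ≠ [1] — not dimensionless.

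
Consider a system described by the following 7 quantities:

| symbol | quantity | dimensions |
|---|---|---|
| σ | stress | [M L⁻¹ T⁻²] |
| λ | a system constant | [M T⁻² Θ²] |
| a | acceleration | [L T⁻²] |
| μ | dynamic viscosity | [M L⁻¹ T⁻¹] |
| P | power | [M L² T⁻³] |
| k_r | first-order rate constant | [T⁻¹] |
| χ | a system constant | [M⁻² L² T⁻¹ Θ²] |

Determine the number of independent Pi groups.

There are 7 variables and 4 base dimensions (M, L, T, Θ).
The dimension matrix has rank 4.
Independent dimensionless groups: 7 − 4 = 3.

3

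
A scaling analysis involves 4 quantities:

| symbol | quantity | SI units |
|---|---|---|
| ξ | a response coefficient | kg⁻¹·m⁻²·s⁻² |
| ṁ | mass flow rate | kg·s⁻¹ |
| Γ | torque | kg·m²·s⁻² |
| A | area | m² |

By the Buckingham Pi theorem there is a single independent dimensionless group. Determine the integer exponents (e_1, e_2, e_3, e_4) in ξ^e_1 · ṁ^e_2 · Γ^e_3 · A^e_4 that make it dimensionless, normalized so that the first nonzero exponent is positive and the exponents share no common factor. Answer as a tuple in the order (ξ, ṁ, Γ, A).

(1, 4, -3, 4)

M: e_1·(-1) + e_2·(1) + e_3·(1) + e_4·(0) = 0
L: e_1·(-2) + e_2·(0) + e_3·(2) + e_4·(2) = 0
T: e_1·(-2) + e_2·(-1) + e_3·(-2) + e_4·(0) = 0
Solving this homogeneous linear system for the smallest-integer solution (first nonzero entry positive) gives (1, 4, -3, 4).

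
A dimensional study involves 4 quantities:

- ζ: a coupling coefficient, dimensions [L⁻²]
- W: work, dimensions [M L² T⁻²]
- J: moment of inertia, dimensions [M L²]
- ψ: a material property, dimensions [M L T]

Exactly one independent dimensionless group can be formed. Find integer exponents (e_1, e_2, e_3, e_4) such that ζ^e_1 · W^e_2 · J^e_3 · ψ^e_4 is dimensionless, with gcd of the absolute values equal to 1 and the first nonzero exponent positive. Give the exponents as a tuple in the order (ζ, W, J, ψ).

M: e_1·(0) + e_2·(1) + e_3·(1) + e_4·(1) = 0
L: e_1·(-2) + e_2·(2) + e_3·(2) + e_4·(1) = 0
T: e_1·(0) + e_2·(-2) + e_3·(0) + e_4·(1) = 0
Solving this homogeneous linear system for the smallest-integer solution (first nonzero entry positive) gives (1, -1, 3, -2).

(1, -1, 3, -2)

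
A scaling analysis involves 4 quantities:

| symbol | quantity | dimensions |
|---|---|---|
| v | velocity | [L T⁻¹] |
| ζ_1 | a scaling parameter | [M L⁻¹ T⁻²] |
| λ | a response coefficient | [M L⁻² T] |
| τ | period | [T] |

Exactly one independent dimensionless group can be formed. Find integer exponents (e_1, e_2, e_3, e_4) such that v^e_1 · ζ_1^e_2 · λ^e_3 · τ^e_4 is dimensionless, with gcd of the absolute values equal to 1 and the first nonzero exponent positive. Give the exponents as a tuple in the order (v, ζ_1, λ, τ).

(1, -1, 1, -2)

M: e_1·(0) + e_2·(1) + e_3·(1) + e_4·(0) = 0
L: e_1·(1) + e_2·(-1) + e_3·(-2) + e_4·(0) = 0
T: e_1·(-1) + e_2·(-2) + e_3·(1) + e_4·(1) = 0
Solving this homogeneous linear system for the smallest-integer solution (first nonzero entry positive) gives (1, -1, 1, -2).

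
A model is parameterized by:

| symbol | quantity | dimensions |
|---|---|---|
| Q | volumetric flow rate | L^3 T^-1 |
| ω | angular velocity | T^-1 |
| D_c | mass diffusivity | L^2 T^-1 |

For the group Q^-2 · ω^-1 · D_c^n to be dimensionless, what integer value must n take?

Balance the L exponent: (2)·n from D_c, plus −2·(3) − (0) = -6 from the rest, must sum to zero.
2n − 6 = 0, so n = 3.

3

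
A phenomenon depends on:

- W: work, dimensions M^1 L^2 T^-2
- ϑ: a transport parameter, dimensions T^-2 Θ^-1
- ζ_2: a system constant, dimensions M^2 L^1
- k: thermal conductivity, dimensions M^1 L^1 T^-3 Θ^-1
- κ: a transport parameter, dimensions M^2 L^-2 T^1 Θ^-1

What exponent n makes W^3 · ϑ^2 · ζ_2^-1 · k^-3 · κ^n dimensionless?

Balance the M exponent: (2)·n from κ, plus 3·(1) + 2·(0) − (2) − 3·(1) = -2 from the rest, must sum to zero.
2n − 2 = 0, so n = 1.

1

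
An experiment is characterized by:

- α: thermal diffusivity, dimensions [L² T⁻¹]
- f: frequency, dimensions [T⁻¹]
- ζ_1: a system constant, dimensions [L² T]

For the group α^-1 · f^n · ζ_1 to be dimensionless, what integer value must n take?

Balance the T exponent: (-1)·n from f, plus −(-1) + (1) = 2 from the rest, must sum to zero.
−n + 2 = 0, so n = 2.

2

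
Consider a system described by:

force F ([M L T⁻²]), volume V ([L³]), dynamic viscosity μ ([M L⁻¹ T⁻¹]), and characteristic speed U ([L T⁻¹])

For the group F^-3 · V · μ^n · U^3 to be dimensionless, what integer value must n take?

3

Balance the M exponent: (1)·n from μ, plus −3·(1) + (0) + 3·(0) = -3 from the rest, must sum to zero.
n − 3 = 0, so n = 3.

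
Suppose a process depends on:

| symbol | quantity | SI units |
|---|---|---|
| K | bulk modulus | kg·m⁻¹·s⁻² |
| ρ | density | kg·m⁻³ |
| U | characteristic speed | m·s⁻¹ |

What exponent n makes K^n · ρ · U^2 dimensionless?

Balance the M exponent: (1)·n from K, plus (1) + 2·(0) = 1 from the rest, must sum to zero.
n + 1 = 0, so n = -1.

-1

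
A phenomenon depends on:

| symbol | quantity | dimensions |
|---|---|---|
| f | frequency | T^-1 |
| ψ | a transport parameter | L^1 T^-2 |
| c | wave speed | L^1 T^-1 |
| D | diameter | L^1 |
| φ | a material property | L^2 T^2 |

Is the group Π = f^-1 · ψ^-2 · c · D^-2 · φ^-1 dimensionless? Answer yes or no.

no

Sum the exponent of each base dimension across the product:
  L: −[f]_L − 2·[ψ]_L + [c]_L − 2·[D]_L − [φ]_L = −(0) − 2·(1) + (1) − 2·(1) − (2) = -5
  T: −[f]_T − 2·[ψ]_T + [c]_T − 2·[D]_T − [φ]_T = −(-1) − 2·(-2) + (-1) − 2·(0) − (2) = 2
Net dimensions [L⁻⁵ T²] ≠ [1] — not dimensionless.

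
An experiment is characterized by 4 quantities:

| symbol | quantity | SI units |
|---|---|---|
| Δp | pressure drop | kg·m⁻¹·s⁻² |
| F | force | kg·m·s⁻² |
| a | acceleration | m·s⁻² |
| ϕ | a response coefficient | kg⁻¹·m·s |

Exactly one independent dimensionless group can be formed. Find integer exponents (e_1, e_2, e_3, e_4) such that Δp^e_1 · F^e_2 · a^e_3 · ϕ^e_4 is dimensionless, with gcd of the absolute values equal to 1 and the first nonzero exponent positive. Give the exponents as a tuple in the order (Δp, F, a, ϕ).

(3, 1, -2, 4)

M: e_1·(1) + e_2·(1) + e_3·(0) + e_4·(-1) = 0
L: e_1·(-1) + e_2·(1) + e_3·(1) + e_4·(1) = 0
T: e_1·(-2) + e_2·(-2) + e_3·(-2) + e_4·(1) = 0
Solving this homogeneous linear system for the smallest-integer solution (first nonzero entry positive) gives (3, 1, -2, 4).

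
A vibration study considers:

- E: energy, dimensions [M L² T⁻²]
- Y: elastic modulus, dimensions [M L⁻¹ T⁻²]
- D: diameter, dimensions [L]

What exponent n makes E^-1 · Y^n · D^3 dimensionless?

1

Balance the M exponent: (1)·n from Y, plus −(1) + 3·(0) = -1 from the rest, must sum to zero.
n − 1 = 0, so n = 1.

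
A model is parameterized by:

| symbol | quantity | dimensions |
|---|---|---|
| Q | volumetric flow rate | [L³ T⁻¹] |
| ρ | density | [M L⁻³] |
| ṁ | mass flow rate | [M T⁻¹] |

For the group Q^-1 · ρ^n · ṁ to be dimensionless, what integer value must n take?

-1

Balance the M exponent: (1)·n from ρ, plus −(0) + (1) = 1 from the rest, must sum to zero.
n + 1 = 0, so n = -1.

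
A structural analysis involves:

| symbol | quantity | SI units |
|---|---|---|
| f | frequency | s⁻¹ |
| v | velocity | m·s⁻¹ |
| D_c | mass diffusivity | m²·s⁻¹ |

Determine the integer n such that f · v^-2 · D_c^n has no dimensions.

Balance the L exponent: (2)·n from D_c, plus (0) − 2·(1) = -2 from the rest, must sum to zero.
2n − 2 = 0, so n = 1.

1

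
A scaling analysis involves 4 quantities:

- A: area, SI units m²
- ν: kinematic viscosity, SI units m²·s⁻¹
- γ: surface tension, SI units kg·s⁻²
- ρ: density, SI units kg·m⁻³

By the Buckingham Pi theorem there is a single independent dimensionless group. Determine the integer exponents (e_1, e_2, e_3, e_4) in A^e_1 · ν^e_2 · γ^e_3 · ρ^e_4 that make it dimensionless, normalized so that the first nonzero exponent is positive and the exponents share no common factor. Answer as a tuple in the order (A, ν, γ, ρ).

M: e_1·(0) + e_2·(0) + e_3·(1) + e_4·(1) = 0
L: e_1·(2) + e_2·(2) + e_3·(0) + e_4·(-3) = 0
T: e_1·(0) + e_2·(-1) + e_3·(-2) + e_4·(0) = 0
Solving this homogeneous linear system for the smallest-integer solution (first nonzero entry positive) gives (1, -4, 2, -2).

(1, -4, 2, -2)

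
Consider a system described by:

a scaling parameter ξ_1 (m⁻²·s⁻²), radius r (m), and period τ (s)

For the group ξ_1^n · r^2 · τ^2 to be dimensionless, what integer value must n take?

Balance the L exponent: (-2)·n from ξ_1, plus 2·(1) + 2·(0) = 2 from the rest, must sum to zero.
-2n + 2 = 0, so n = 1.

1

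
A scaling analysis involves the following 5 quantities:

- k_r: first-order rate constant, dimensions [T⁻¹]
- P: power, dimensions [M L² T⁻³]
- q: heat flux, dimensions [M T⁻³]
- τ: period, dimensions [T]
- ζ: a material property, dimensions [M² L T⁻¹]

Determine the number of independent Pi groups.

2

There are 5 variables and 3 base dimensions (M, L, T).
The dimension matrix has rank 3.
Independent dimensionless groups: 5 − 3 = 2.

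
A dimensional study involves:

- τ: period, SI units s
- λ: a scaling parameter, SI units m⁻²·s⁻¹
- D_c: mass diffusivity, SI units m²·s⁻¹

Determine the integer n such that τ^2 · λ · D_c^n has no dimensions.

Balance the L exponent: (2)·n from D_c, plus 2·(0) + (-2) = -2 from the rest, must sum to zero.
2n − 2 = 0, so n = 1.

1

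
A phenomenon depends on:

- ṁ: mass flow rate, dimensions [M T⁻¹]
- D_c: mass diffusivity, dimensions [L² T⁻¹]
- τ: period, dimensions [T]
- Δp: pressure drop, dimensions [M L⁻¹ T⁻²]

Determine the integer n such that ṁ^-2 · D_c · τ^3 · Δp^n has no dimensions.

2

Balance the M exponent: (1)·n from Δp, plus −2·(1) + (0) + 3·(0) = -2 from the rest, must sum to zero.
n − 2 = 0, so n = 2.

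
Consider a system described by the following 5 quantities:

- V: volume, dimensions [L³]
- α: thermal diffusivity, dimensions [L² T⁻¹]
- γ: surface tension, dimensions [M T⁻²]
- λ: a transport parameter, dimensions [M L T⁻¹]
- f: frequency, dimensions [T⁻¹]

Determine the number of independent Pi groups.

2

There are 5 variables and 3 base dimensions (M, L, T).
The dimension matrix has rank 3.
Independent dimensionless groups: 5 − 3 = 2.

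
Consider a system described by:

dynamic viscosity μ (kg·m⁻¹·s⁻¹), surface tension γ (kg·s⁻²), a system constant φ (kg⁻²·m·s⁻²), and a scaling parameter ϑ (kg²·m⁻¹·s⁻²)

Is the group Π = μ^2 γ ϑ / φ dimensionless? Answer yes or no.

Sum the exponent of each base dimension across the product:
  M: 2·[μ]_M + [γ]_M − [φ]_M + [ϑ]_M = 2·(1) + (1) − (-2) + (2) = 7
  L: 2·[μ]_L + [γ]_L − [φ]_L + [ϑ]_L = 2·(-1) + (0) − (1) + (-1) = -4
  T: 2·[μ]_T + [γ]_T − [φ]_T + [ϑ]_T = 2·(-1) + (-2) − (-2) + (-2) = -4
Net dimensions [M⁷ L⁻⁴ T⁻⁴] ≠ [1] — not dimensionless.

no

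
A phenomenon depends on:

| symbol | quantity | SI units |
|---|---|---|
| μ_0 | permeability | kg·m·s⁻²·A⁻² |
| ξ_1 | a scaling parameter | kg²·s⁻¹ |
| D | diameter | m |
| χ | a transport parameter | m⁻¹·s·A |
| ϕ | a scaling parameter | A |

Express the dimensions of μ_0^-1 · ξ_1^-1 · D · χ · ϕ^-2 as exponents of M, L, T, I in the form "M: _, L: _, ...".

M: -3, L: -1, T: 4, I: 1

Collect each base-dimension exponent across the product:
  M: −(1) − (2) + (0) + (0) − 2·(0) = -3
  L: −(1) − (0) + (1) + (-1) − 2·(0) = -1
  T: −(-2) − (-1) + (0) + (1) − 2·(0) = 4
  I: −(-2) − (0) + (0) + (1) − 2·(1) = 1
So the dimensions are [M⁻³ L⁻¹ T⁴ I].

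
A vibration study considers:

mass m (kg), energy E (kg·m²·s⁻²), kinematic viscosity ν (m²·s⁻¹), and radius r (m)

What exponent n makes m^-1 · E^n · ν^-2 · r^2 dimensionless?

Balance the M exponent: (1)·n from E, plus −(1) − 2·(0) + 2·(0) = -1 from the rest, must sum to zero.
n − 1 = 0, so n = 1.

1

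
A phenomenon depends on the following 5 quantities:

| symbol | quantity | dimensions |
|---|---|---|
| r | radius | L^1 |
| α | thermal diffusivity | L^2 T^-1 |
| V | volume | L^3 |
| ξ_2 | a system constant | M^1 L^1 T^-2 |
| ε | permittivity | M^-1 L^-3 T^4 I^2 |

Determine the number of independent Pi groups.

1

There are 5 variables and 4 base dimensions (M, L, T, I).
The dimension matrix has rank 4.
Independent dimensionless groups: 5 − 4 = 1.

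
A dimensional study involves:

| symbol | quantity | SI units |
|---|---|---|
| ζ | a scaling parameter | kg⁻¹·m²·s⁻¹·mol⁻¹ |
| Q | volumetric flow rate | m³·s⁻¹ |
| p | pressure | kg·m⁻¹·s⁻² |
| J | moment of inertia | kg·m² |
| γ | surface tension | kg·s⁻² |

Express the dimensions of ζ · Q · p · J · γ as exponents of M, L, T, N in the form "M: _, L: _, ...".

Collect each base-dimension exponent across the product:
  M: (-1) + (0) + (1) + (1) + (1) = 2
  L: (2) + (3) + (-1) + (2) + (0) = 6
  T: (-1) + (-1) + (-2) + (0) + (-2) = -6
  N: (-1) + (0) + (0) + (0) + (0) = -1
So the dimensions are [M² L⁶ T⁻⁶ N⁻¹].

M: 2, L: 6, T: -6, N: -1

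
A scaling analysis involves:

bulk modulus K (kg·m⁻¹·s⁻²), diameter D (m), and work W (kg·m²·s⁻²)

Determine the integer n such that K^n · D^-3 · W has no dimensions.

-1

Balance the M exponent: (1)·n from K, plus −3·(0) + (1) = 1 from the rest, must sum to zero.
n + 1 = 0, so n = -1.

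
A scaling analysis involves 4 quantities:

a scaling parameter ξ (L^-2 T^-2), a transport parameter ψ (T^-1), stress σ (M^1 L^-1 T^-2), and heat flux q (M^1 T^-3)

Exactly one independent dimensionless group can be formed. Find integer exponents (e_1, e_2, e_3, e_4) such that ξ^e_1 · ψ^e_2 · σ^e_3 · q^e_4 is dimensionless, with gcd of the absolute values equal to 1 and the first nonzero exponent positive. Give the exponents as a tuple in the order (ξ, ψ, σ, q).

(1, -4, -2, 2)

M: e_1·(0) + e_2·(0) + e_3·(1) + e_4·(1) = 0
L: e_1·(-2) + e_2·(0) + e_3·(-1) + e_4·(0) = 0
T: e_1·(-2) + e_2·(-1) + e_3·(-2) + e_4·(-3) = 0
Solving this homogeneous linear system for the smallest-integer solution (first nonzero entry positive) gives (1, -4, -2, 2).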